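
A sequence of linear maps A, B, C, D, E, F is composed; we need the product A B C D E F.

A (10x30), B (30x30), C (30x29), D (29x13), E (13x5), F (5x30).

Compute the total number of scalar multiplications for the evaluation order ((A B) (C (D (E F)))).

(A B): 10×30 by 30×30 → 10×30, cost 10·30·30 = 9000
(E F): 13×5 by 5×30 → 13×30, cost 13·5·30 = 1950
(D (E F)): 29×13 by 13×30 → 29×30, cost 29·13·30 = 11310; cumulative 13260
(C (D (E F))): 30×29 by 29×30 → 30×30, cost 30·29·30 = 26100; cumulative 39360
((A B) (C (D (E F)))): 10×30 by 30×30 → 10×30, cost 10·30·30 = 9000; cumulative 57360
Total: 57360 scalar multiplications.

57360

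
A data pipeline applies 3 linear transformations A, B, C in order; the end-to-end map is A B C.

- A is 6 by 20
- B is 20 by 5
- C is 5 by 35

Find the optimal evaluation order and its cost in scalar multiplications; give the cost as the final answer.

(A (B C)): cost 7700.
((A B) C): cost 1650.
Optimal: ((A B) C) with cost 1650.

1650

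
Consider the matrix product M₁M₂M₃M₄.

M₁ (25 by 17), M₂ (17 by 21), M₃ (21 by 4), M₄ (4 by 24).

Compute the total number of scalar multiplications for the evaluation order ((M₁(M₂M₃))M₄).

5528

(M₂M₃): 17×21 by 21×4 → 17×4, cost 17·21·4 = 1428
(M₁(M₂M₃)): 25×17 by 17×4 → 25×4, cost 25·17·4 = 1700; cumulative 3128
((M₁(M₂M₃))M₄): 25×4 by 4×24 → 25×24, cost 25·4·24 = 2400; cumulative 5528
Total: 5528 scalar multiplications.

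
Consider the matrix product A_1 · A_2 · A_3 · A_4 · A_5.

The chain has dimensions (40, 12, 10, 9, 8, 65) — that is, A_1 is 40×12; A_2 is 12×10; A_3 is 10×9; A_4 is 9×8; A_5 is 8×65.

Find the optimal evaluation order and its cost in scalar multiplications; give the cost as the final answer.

26320

Adjacent pairs: A_1A_2 = 40·12·10 = 4800; A_2A_3 = 12·10·9 = 1080; A_3A_4 = 10·9·8 = 720; A_4A_5 = 9·8·65 = 4680.
Length 3: A_1..A_3: k=1: 0+1080+40·12·9=5400; k=2: 4800+0+40·10·9=8400 → min 5400 | A_2..A_4: k=2: 0+720+12·10·8=1680; k=3: 1080+0+12·9·8=1944 → min 1680 | A_3..A_5: k=3: 0+4680+10·9·65=10530; k=4: 720+0+10·8·65=5920 → min 5920.
Length 4: A_1..A_4: k=1: 0+1680+40·12·8=5520; k=2: 4800+720+40·10·8=8720; k=3: 5400+0+40·9·8=8280 → min 5520 | A_2..A_5: k=2: 0+5920+12·10·65=13720; k=3: 1080+4680+12·9·65=12780; k=4: 1680+0+12·8·65=7920 → min 7920.
Length 5: A_1..A_5: k=1: 0+7920+40·12·65=39120; k=2: 4800+5920+40·10·65=36720; k=3: 5400+4680+40·9·65=33480; k=4: 5520+0+40·8·65=26320 → min 26320.
Optimal parenthesization: ((A_1 · (A_2 · (A_3 · A_4))) · A_5) with cost 26320.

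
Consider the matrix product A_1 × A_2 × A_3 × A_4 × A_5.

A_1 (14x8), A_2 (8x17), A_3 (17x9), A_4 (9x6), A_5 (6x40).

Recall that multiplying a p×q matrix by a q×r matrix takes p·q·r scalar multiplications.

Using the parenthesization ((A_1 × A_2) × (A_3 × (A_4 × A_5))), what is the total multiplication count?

19704

(A_1 × A_2): 14×8 by 8×17 → 14×17, cost 14·8·17 = 1904
(A_4 × A_5): 9×6 by 6×40 → 9×40, cost 9·6·40 = 2160
(A_3 × (A_4 × A_5)): 17×9 by 9×40 → 17×40, cost 17·9·40 = 6120; cumulative 8280
((A_1 × A_2) × (A_3 × (A_4 × A_5))): 14×17 by 17×40 → 14×40, cost 14·17·40 = 9520; cumulative 19704
Total: 19704 scalar multiplications.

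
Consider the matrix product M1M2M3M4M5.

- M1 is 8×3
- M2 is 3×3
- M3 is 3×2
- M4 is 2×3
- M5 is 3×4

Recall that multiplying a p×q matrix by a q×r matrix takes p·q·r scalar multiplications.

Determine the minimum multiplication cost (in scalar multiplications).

154

Adjacent pairs: M1M2 = 8·3·3 = 72; M2M3 = 3·3·2 = 18; M3M4 = 3·2·3 = 18; M4M5 = 2·3·4 = 24.
Length 3: M1..M3: k=1: 0+18+8·3·2=66; k=2: 72+0+8·3·2=120 → min 66 | M2..M4: k=2: 0+18+3·3·3=45; k=3: 18+0+3·2·3=36 → min 36 | M3..M5: k=3: 0+24+3·2·4=48; k=4: 18+0+3·3·4=54 → min 48.
Length 4: M1..M4: k=1: 0+36+8·3·3=108; k=2: 72+18+8·3·3=162; k=3: 66+0+8·2·3=114 → min 108 | M2..M5: k=2: 0+48+3·3·4=84; k=3: 18+24+3·2·4=66; k=4: 36+0+3·3·4=72 → min 66.
Length 5: M1..M5: k=1: 0+66+8·3·4=162; k=2: 72+48+8·3·4=216; k=3: 66+24+8·2·4=154; k=4: 108+0+8·3·4=204 → min 154.
Optimal order: ((M1(M2M3))(M4M5)) with cost 154.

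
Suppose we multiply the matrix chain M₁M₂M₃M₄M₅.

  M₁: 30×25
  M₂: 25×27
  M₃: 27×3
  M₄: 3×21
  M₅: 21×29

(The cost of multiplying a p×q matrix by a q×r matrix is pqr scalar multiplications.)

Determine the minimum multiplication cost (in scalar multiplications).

8712

Adjacent pairs: M₁M₂ = 30·25·27 = 20250; M₂M₃ = 25·27·3 = 2025; M₃M₄ = 27·3·21 = 1701; M₄M₅ = 3·21·29 = 1827.
Length 3: M₁..M₃: k=1: 0+2025+30·25·3=4275; k=2: 20250+0+30·27·3=22680 → min 4275 | M₂..M₄: k=2: 0+1701+25·27·21=15876; k=3: 2025+0+25·3·21=3600 → min 3600 | M₃..M₅: k=3: 0+1827+27·3·29=4176; k=4: 1701+0+27·21·29=18144 → min 4176.
Length 4: M₁..M₄: k=1: 0+3600+30·25·21=19350; k=2: 20250+1701+30·27·21=38961; k=3: 4275+0+30·3·21=6165 → min 6165 | M₂..M₅: k=2: 0+4176+25·27·29=23751; k=3: 2025+1827+25·3·29=6027; k=4: 3600+0+25·21·29=18825 → min 6027.
Length 5: M₁..M₅: k=1: 0+6027+30·25·29=27777; k=2: 20250+4176+30·27·29=47916; k=3: 4275+1827+30·3·29=8712; k=4: 6165+0+30·21·29=24435 → min 8712.
Optimal order: ((M₁(M₂M₃))(M₄M₅)) with cost 8712.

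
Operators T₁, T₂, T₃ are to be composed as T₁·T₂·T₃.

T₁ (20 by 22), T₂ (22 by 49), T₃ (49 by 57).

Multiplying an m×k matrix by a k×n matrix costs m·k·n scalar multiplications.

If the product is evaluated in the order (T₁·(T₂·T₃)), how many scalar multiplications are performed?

86526

(T₂·T₃): 22×49 by 49×57 → 22×57, cost 22·49·57 = 61446
(T₁·(T₂·T₃)): 20×22 by 22×57 → 20×57, cost 20·22·57 = 25080; cumulative 86526
Total: 86526 scalar multiplications.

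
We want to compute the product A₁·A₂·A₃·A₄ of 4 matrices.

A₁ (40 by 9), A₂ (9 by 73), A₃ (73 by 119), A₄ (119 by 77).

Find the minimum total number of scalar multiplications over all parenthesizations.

188370

Adjacent pairs: A₁A₂ = 40·9·73 = 26280; A₂A₃ = 9·73·119 = 78183; A₃A₄ = 73·119·77 = 668899.
Length 3: A₁..A₃: k=1: 0+78183+40·9·119=121023; k=2: 26280+0+40·73·119=373760 → min 121023 | A₂..A₄: k=2: 0+668899+9·73·77=719488; k=3: 78183+0+9·119·77=160650 → min 160650.
Length 4: A₁..A₄: k=1: 0+160650+40·9·77=188370; k=2: 26280+668899+40·73·77=920019; k=3: 121023+0+40·119·77=487543 → min 188370.
Optimal order: (A₁·((A₂·A₃)·A₄)) with cost 188370.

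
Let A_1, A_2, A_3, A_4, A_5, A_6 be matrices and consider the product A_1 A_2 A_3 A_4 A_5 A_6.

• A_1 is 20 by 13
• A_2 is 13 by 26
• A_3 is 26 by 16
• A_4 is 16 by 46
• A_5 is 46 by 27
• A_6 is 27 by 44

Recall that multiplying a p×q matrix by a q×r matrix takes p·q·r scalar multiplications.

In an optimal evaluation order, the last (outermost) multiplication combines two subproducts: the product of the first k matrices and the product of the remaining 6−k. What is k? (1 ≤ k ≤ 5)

Adjacent pairs: A_1A_2 = 20·13·26 = 6760; A_2A_3 = 13·26·16 = 5408; A_3A_4 = 26·16·46 = 19136; A_4A_5 = 16·46·27 = 19872; A_5A_6 = 46·27·44 = 54648.
Length 3: A_1..A_3: k=1: 0+5408+20·13·16=9568; k=2: 6760+0+20·26·16=15080 → min 9568 | A_2..A_4: k=2: 0+19136+13·26·46=34684; k=3: 5408+0+13·16·46=14976 → min 14976 | A_3..A_5: k=3: 0+19872+26·16·27=31104; k=4: 19136+0+26·46·27=51428 → min 31104 | A_4..A_6: k=4: 0+54648+16·46·44=87032; k=5: 19872+0+16·27·44=38880 → min 38880.
Length 4: A_1..A_4: k=1: 0+14976+20·13·46=26936; k=2: 6760+19136+20·26·46=49816; k=3: 9568+0+20·16·46=24288 → min 24288 | A_2..A_5: k=2: 0+31104+13·26·27=40230; k=3: 5408+19872+13·16·27=30896; k=4: 14976+0+13·46·27=31122 → min 30896 | A_3..A_6: k=3: 0+38880+26·16·44=57184; k=4: 19136+54648+26·46·44=126408; k=5: 31104+0+26·27·44=61992 → min 57184.
Length 5: A_1..A_5: k=1: 0+30896+20·13·27=37916; k=2: 6760+31104+20·26·27=51904; k=3: 9568+19872+20·16·27=38080; k=4: 24288+0+20·46·27=49128 → min 37916 | A_2..A_6: k=2: 0+57184+13·26·44=72056; k=3: 5408+38880+13·16·44=53440; k=4: 14976+54648+13·46·44=95936; k=5: 30896+0+13·27·44=46340 → min 46340.
Top-level splits: k=1: (A_1..A_1)·(A_2..A_6) → 0+46340+20·13·44 = 57780; k=2: (A_1..A_2)·(A_3..A_6) → 6760+57184+20·26·44 = 86824; k=3: (A_1..A_3)·(A_4..A_6) → 9568+38880+20·16·44 = 62528; k=4: (A_1..A_4)·(A_5..A_6) → 24288+54648+20·46·44 = 119416; k=5: (A_1..A_5)·(A_6..A_6) → 37916+0+20·27·44 = 61676.
Best split is after A_1, i.e. k = 1.

1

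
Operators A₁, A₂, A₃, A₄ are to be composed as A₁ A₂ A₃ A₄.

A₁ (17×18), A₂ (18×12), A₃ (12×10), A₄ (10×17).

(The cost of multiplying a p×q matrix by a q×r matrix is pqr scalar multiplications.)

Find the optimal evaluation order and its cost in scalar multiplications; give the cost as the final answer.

Adjacent pairs: A₁A₂ = 17·18·12 = 3672; A₂A₃ = 18·12·10 = 2160; A₃A₄ = 12·10·17 = 2040.
Length 3: A₁..A₃: k=1: 0+2160+17·18·10=5220; k=2: 3672+0+17·12·10=5712 → min 5220 | A₂..A₄: k=2: 0+2040+18·12·17=5712; k=3: 2160+0+18·10·17=5220 → min 5220.
Length 4: A₁..A₄: k=1: 0+5220+17·18·17=10422; k=2: 3672+2040+17·12·17=9180; k=3: 5220+0+17·10·17=8110 → min 8110.
Optimal parenthesization: ((A₁ (A₂ A₃)) A₄) with cost 8110.

8110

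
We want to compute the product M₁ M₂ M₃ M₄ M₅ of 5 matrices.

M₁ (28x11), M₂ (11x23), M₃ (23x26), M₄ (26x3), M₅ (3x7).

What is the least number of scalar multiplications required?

Adjacent pairs: M₁M₂ = 28·11·23 = 7084; M₂M₃ = 11·23·26 = 6578; M₃M₄ = 23·26·3 = 1794; M₄M₅ = 26·3·7 = 546.
Length 3: M₁..M₃: k=1: 0+6578+28·11·26=14586; k=2: 7084+0+28·23·26=23828 → min 14586 | M₂..M₄: k=2: 0+1794+11·23·3=2553; k=3: 6578+0+11·26·3=7436 → min 2553 | M₃..M₅: k=3: 0+546+23·26·7=4732; k=4: 1794+0+23·3·7=2277 → min 2277.
Length 4: M₁..M₄: k=1: 0+2553+28·11·3=3477; k=2: 7084+1794+28·23·3=10810; k=3: 14586+0+28·26·3=16770 → min 3477 | M₂..M₅: k=2: 0+2277+11·23·7=4048; k=3: 6578+546+11·26·7=9126; k=4: 2553+0+11·3·7=2784 → min 2784.
Length 5: M₁..M₅: k=1: 0+2784+28·11·7=4940; k=2: 7084+2277+28·23·7=13869; k=3: 14586+546+28·26·7=20228; k=4: 3477+0+28·3·7=4065 → min 4065.
Optimal order: ((M₁ (M₂ (M₃ M₄))) M₅) with cost 4065.

4065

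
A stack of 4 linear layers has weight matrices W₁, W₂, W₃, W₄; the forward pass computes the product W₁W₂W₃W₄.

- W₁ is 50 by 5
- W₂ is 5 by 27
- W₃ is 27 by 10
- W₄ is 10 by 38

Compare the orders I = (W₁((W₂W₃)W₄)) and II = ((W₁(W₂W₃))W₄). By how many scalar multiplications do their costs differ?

Order I = (W₁((W₂W₃)W₄)): (W₂W₃): 5×27 by 27×10 → 5×10, cost 5·27·10 = 1350; ((W₂W₃)W₄): 5×10 by 10×38 → 5×38, cost 5·10·38 = 1900; cumulative 3250; (W₁((W₂W₃)W₄)): 50×5 by 5×38 → 50×38, cost 50·5·38 = 9500; cumulative 12750. Total 12750.
Order II = ((W₁(W₂W₃))W₄): (W₂W₃): 5×27 by 27×10 → 5×10, cost 5·27·10 = 1350; (W₁(W₂W₃)): 50×5 by 5×10 → 50×10, cost 50·5·10 = 2500; cumulative 3850; ((W₁(W₂W₃))W₄): 50×10 by 10×38 → 50×38, cost 50·10·38 = 19000; cumulative 22850. Total 22850.
Difference: |12750 − 22850| = 10100.

10100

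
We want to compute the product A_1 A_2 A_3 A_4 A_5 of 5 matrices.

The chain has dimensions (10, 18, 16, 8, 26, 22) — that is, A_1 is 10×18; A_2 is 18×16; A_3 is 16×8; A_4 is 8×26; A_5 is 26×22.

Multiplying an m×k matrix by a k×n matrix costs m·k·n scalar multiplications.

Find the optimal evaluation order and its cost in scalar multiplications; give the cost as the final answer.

10080

Adjacent pairs: A_1A_2 = 10·18·16 = 2880; A_2A_3 = 18·16·8 = 2304; A_3A_4 = 16·8·26 = 3328; A_4A_5 = 8·26·22 = 4576.
Length 3: A_1..A_3: k=1: 0+2304+10·18·8=3744; k=2: 2880+0+10·16·8=4160 → min 3744 | A_2..A_4: k=2: 0+3328+18·16·26=10816; k=3: 2304+0+18·8·26=6048 → min 6048 | A_3..A_5: k=3: 0+4576+16·8·22=7392; k=4: 3328+0+16·26·22=12480 → min 7392.
Length 4: A_1..A_4: k=1: 0+6048+10·18·26=10728; k=2: 2880+3328+10·16·26=10368; k=3: 3744+0+10·8·26=5824 → min 5824 | A_2..A_5: k=2: 0+7392+18·16·22=13728; k=3: 2304+4576+18·8·22=10048; k=4: 6048+0+18·26·22=16344 → min 10048.
Length 5: A_1..A_5: k=1: 0+10048+10·18·22=14008; k=2: 2880+7392+10·16·22=13792; k=3: 3744+4576+10·8·22=10080; k=4: 5824+0+10·26·22=11544 → min 10080.
Optimal parenthesization: ((A_1 (A_2 A_3)) (A_4 A_5)) with cost 10080.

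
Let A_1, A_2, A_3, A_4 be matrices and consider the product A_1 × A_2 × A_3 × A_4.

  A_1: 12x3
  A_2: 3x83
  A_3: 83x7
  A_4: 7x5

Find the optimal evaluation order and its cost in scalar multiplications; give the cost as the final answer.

2028

Adjacent pairs: A_1A_2 = 12·3·83 = 2988; A_2A_3 = 3·83·7 = 1743; A_3A_4 = 83·7·5 = 2905.
Length 3: A_1..A_3: k=1: 0+1743+12·3·7=1995; k=2: 2988+0+12·83·7=9960 → min 1995 | A_2..A_4: k=2: 0+2905+3·83·5=4150; k=3: 1743+0+3·7·5=1848 → min 1848.
Length 4: A_1..A_4: k=1: 0+1848+12·3·5=2028; k=2: 2988+2905+12·83·5=10873; k=3: 1995+0+12·7·5=2415 → min 2028.
Optimal parenthesization: (A_1 × ((A_2 × A_3) × A_4)) with cost 2028.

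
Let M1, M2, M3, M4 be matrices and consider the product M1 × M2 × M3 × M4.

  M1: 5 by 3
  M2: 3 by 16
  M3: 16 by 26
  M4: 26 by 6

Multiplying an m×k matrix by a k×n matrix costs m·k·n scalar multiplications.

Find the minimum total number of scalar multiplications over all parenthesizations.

1806

Adjacent pairs: M1M2 = 5·3·16 = 240; M2M3 = 3·16·26 = 1248; M3M4 = 16·26·6 = 2496.
Length 3: M1..M3: k=1: 0+1248+5·3·26=1638; k=2: 240+0+5·16·26=2320 → min 1638 | M2..M4: k=2: 0+2496+3·16·6=2784; k=3: 1248+0+3·26·6=1716 → min 1716.
Length 4: M1..M4: k=1: 0+1716+5·3·6=1806; k=2: 240+2496+5·16·6=3216; k=3: 1638+0+5·26·6=2418 → min 1806.
Optimal order: (M1 × ((M2 × M3) × M4)) with cost 1806.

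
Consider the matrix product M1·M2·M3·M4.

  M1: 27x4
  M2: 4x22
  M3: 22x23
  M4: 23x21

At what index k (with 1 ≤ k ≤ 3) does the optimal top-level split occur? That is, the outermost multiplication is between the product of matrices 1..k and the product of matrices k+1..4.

1

Adjacent pairs: M1M2 = 27·4·22 = 2376; M2M3 = 4·22·23 = 2024; M3M4 = 22·23·21 = 10626.
Length 3: M1..M3: k=1: 0+2024+27·4·23=4508; k=2: 2376+0+27·22·23=16038 → min 4508 | M2..M4: k=2: 0+10626+4·22·21=12474; k=3: 2024+0+4·23·21=3956 → min 3956.
Top-level splits: k=1: (M1..M1)·(M2..M4) → 0+3956+27·4·21 = 6224; k=2: (M1..M2)·(M3..M4) → 2376+10626+27·22·21 = 25476; k=3: (M1..M3)·(M4..M4) → 4508+0+27·23·21 = 17549.
Best split is after M1, i.e. k = 1.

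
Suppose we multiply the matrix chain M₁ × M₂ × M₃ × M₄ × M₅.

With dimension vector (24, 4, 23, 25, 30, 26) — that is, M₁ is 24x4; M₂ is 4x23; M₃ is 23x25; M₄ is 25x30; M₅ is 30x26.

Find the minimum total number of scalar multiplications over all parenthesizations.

Adjacent pairs: M₁M₂ = 24·4·23 = 2208; M₂M₃ = 4·23·25 = 2300; M₃M₄ = 23·25·30 = 17250; M₄M₅ = 25·30·26 = 19500.
Length 3: M₁..M₃: k=1: 0+2300+24·4·25=4700; k=2: 2208+0+24·23·25=16008 → min 4700 | M₂..M₄: k=2: 0+17250+4·23·30=20010; k=3: 2300+0+4·25·30=5300 → min 5300 | M₃..M₅: k=3: 0+19500+23·25·26=34450; k=4: 17250+0+23·30·26=35190 → min 34450.
Length 4: M₁..M₄: k=1: 0+5300+24·4·30=8180; k=2: 2208+17250+24·23·30=36018; k=3: 4700+0+24·25·30=22700 → min 8180 | M₂..M₅: k=2: 0+34450+4·23·26=36842; k=3: 2300+19500+4·25·26=24400; k=4: 5300+0+4·30·26=8420 → min 8420.
Length 5: M₁..M₅: k=1: 0+8420+24·4·26=10916; k=2: 2208+34450+24·23·26=51010; k=3: 4700+19500+24·25·26=39800; k=4: 8180+0+24·30·26=26900 → min 10916.
Optimal order: (M₁ × (((M₂ × M₃) × M₄) × M₅)) with cost 10916.

10916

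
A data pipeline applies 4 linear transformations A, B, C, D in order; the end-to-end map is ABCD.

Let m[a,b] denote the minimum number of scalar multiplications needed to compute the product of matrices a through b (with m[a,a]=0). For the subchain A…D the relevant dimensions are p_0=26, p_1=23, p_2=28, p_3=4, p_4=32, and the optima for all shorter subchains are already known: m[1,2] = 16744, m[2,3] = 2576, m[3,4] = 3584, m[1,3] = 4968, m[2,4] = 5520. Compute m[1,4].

8296

m[1,4] = min over k∈[1,3] of m[1,k]+m[k+1,4]+p_{0}·p_k·p_{4}.
k=1: 0 + 5520 + 26·23·32 = 24656; k=2: 16744 + 3584 + 26·28·32 = 43624; k=3: 4968 + 0 + 26·4·32 = 8296.
Minimum: 8296 at k=3.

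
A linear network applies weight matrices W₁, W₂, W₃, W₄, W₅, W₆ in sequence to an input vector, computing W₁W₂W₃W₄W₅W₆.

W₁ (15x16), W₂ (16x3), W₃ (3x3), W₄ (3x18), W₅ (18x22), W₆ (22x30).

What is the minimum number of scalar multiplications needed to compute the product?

5373

Adjacent pairs: W₁W₂ = 15·16·3 = 720; W₂W₃ = 16·3·3 = 144; W₃W₄ = 3·3·18 = 162; W₄W₅ = 3·18·22 = 1188; W₅W₆ = 18·22·30 = 11880.
Length 3: W₁..W₃: k=1: 0+144+15·16·3=864; k=2: 720+0+15·3·3=855 → min 855 | W₂..W₄: k=2: 0+162+16·3·18=1026; k=3: 144+0+16·3·18=1008 → min 1008 | W₃..W₅: k=3: 0+1188+3·3·22=1386; k=4: 162+0+3·18·22=1350 → min 1350 | W₄..W₆: k=4: 0+11880+3·18·30=13500; k=5: 1188+0+3·22·30=3168 → min 3168.
Length 4: W₁..W₄: k=1: 0+1008+15·16·18=5328; k=2: 720+162+15·3·18=1692; k=3: 855+0+15·3·18=1665 → min 1665 | W₂..W₅: k=2: 0+1350+16·3·22=2406; k=3: 144+1188+16·3·22=2388; k=4: 1008+0+16·18·22=7344 → min 2388 | W₃..W₆: k=3: 0+3168+3·3·30=3438; k=4: 162+11880+3·18·30=13662; k=5: 1350+0+3·22·30=3330 → min 3330.
Length 5: W₁..W₅: k=1: 0+2388+15·16·22=7668; k=2: 720+1350+15·3·22=3060; k=3: 855+1188+15·3·22=3033; k=4: 1665+0+15·18·22=7605 → min 3033 | W₂..W₆: k=2: 0+3330+16·3·30=4770; k=3: 144+3168+16·3·30=4752; k=4: 1008+11880+16·18·30=21528; k=5: 2388+0+16·22·30=12948 → min 4752.
Length 6: W₁..W₆: k=1: 0+4752+15·16·30=11952; k=2: 720+3330+15·3·30=5400; k=3: 855+3168+15·3·30=5373; k=4: 1665+11880+15·18·30=21645; k=5: 3033+0+15·22·30=12933 → min 5373.
Optimal order: (((W₁W₂)W₃)((W₄W₅)W₆)) with cost 5373.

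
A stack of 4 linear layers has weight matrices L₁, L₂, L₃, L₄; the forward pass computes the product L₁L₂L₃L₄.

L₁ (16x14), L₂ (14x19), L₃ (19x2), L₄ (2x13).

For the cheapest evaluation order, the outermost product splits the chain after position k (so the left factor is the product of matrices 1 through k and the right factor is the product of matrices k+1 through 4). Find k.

3

Adjacent pairs: L₁L₂ = 16·14·19 = 4256; L₂L₃ = 14·19·2 = 532; L₃L₄ = 19·2·13 = 494.
Length 3: L₁..L₃: k=1: 0+532+16·14·2=980; k=2: 4256+0+16·19·2=4864 → min 980 | L₂..L₄: k=2: 0+494+14·19·13=3952; k=3: 532+0+14·2·13=896 → min 896.
Top-level splits: k=1: (L₁..L₁)·(L₂..L₄) → 0+896+16·14·13 = 3808; k=2: (L₁..L₂)·(L₃..L₄) → 4256+494+16·19·13 = 8702; k=3: (L₁..L₃)·(L₄..L₄) → 980+0+16·2·13 = 1396.
Best split is after L₃, i.e. k = 3.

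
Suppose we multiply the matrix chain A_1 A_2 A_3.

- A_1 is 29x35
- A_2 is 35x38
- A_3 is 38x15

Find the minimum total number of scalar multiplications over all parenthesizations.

35175

Order (A_1 (A_2 A_3)): (A_2 A_3): 35×38 by 38×15 → 35×15, cost 35·38·15 = 19950; (A_1 (A_2 A_3)): 29×35 by 35×15 → 29×15, cost 29·35·15 = 15225; cumulative 35175. Total 35175.
Order ((A_1 A_2) A_3): (A_1 A_2): 29×35 by 35×38 → 29×38, cost 29·35·38 = 38570; ((A_1 A_2) A_3): 29×38 by 38×15 → 29×15, cost 29·38·15 = 16530; cumulative 55100. Total 55100.
Minimum: 35175.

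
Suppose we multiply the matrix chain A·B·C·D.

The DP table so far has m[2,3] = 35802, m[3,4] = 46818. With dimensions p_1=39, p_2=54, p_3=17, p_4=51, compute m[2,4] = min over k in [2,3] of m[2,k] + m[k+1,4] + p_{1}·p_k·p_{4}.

m[2,4] = min over k∈[2,3] of m[2,k]+m[k+1,4]+p_{1}·p_k·p_{4}.
k=2: 0 + 46818 + 39·54·51 = 154224; k=3: 35802 + 0 + 39·17·51 = 69615.
Minimum: 69615 at k=3.

69615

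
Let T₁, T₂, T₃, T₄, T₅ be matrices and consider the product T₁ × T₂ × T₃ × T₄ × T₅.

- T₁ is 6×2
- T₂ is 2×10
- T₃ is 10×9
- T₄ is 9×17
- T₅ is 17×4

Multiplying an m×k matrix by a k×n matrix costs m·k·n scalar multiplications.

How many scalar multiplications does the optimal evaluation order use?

Adjacent pairs: T₁T₂ = 6·2·10 = 120; T₂T₃ = 2·10·9 = 180; T₃T₄ = 10·9·17 = 1530; T₄T₅ = 9·17·4 = 612.
Length 3: T₁..T₃: k=1: 0+180+6·2·9=288; k=2: 120+0+6·10·9=660 → min 288 | T₂..T₄: k=2: 0+1530+2·10·17=1870; k=3: 180+0+2·9·17=486 → min 486 | T₃..T₅: k=3: 0+612+10·9·4=972; k=4: 1530+0+10·17·4=2210 → min 972.
Length 4: T₁..T₄: k=1: 0+486+6·2·17=690; k=2: 120+1530+6·10·17=2670; k=3: 288+0+6·9·17=1206 → min 690 | T₂..T₅: k=2: 0+972+2·10·4=1052; k=3: 180+612+2·9·4=864; k=4: 486+0+2·17·4=622 → min 622.
Length 5: T₁..T₅: k=1: 0+622+6·2·4=670; k=2: 120+972+6·10·4=1332; k=3: 288+612+6·9·4=1116; k=4: 690+0+6·17·4=1098 → min 670.
Optimal order: (T₁ × (((T₂ × T₃) × T₄) × T₅)) with cost 670.

670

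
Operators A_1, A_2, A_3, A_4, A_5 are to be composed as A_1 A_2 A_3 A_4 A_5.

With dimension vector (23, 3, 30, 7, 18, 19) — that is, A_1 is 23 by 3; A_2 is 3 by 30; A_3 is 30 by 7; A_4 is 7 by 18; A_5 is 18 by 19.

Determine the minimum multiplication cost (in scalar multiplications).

Adjacent pairs: A_1A_2 = 23·3·30 = 2070; A_2A_3 = 3·30·7 = 630; A_3A_4 = 30·7·18 = 3780; A_4A_5 = 7·18·19 = 2394.
Length 3: A_1..A_3: k=1: 0+630+23·3·7=1113; k=2: 2070+0+23·30·7=6900 → min 1113 | A_2..A_4: k=2: 0+3780+3·30·18=5400; k=3: 630+0+3·7·18=1008 → min 1008 | A_3..A_5: k=3: 0+2394+30·7·19=6384; k=4: 3780+0+30·18·19=14040 → min 6384.
Length 4: A_1..A_4: k=1: 0+1008+23·3·18=2250; k=2: 2070+3780+23·30·18=18270; k=3: 1113+0+23·7·18=4011 → min 2250 | A_2..A_5: k=2: 0+6384+3·30·19=8094; k=3: 630+2394+3·7·19=3423; k=4: 1008+0+3·18·19=2034 → min 2034.
Length 5: A_1..A_5: k=1: 0+2034+23·3·19=3345; k=2: 2070+6384+23·30·19=21564; k=3: 1113+2394+23·7·19=6566; k=4: 2250+0+23·18·19=10116 → min 3345.
Optimal order: (A_1 (((A_2 A_3) A_4) A_5)) with cost 3345.

3345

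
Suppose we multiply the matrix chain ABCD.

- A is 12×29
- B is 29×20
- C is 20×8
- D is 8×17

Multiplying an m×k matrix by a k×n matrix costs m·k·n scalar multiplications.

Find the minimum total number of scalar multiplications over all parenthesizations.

Adjacent pairs: AB = 12·29·20 = 6960; BC = 29·20·8 = 4640; CD = 20·8·17 = 2720.
Length 3: A..C: k=1: 0+4640+12·29·8=7424; k=2: 6960+0+12·20·8=8880 → min 7424 | B..D: k=2: 0+2720+29·20·17=12580; k=3: 4640+0+29·8·17=8584 → min 8584.
Length 4: A..D: k=1: 0+8584+12·29·17=14500; k=2: 6960+2720+12·20·17=13760; k=3: 7424+0+12·8·17=9056 → min 9056.
Optimal order: ((A(BC))D) with cost 9056.

9056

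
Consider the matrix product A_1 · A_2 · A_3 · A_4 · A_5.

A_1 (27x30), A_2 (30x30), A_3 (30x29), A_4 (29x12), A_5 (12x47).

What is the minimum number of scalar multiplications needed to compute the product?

Adjacent pairs: A_1A_2 = 27·30·30 = 24300; A_2A_3 = 30·30·29 = 26100; A_3A_4 = 30·29·12 = 10440; A_4A_5 = 29·12·47 = 16356.
Length 3: A_1..A_3: k=1: 0+26100+27·30·29=49590; k=2: 24300+0+27·30·29=47790 → min 47790 | A_2..A_4: k=2: 0+10440+30·30·12=21240; k=3: 26100+0+30·29·12=36540 → min 21240 | A_3..A_5: k=3: 0+16356+30·29·47=57246; k=4: 10440+0+30·12·47=27360 → min 27360.
Length 4: A_1..A_4: k=1: 0+21240+27·30·12=30960; k=2: 24300+10440+27·30·12=44460; k=3: 47790+0+27·29·12=57186 → min 30960 | A_2..A_5: k=2: 0+27360+30·30·47=69660; k=3: 26100+16356+30·29·47=83346; k=4: 21240+0+30·12·47=38160 → min 38160.
Length 5: A_1..A_5: k=1: 0+38160+27·30·47=76230; k=2: 24300+27360+27·30·47=89730; k=3: 47790+16356+27·29·47=100947; k=4: 30960+0+27·12·47=46188 → min 46188.
Optimal order: ((A_1 · (A_2 · (A_3 · A_4))) · A_5) with cost 46188.

46188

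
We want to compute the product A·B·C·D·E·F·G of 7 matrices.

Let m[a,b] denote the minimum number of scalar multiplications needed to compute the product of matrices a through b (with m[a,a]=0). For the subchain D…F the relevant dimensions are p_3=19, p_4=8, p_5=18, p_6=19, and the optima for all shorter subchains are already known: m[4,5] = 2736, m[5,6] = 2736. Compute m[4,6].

5624

m[4,6] = min over k∈[4,5] of m[4,k]+m[k+1,6]+p_{3}·p_k·p_{6}.
k=4: 0 + 2736 + 19·8·19 = 5624; k=5: 2736 + 0 + 19·18·19 = 9234.
Minimum: 5624 at k=4.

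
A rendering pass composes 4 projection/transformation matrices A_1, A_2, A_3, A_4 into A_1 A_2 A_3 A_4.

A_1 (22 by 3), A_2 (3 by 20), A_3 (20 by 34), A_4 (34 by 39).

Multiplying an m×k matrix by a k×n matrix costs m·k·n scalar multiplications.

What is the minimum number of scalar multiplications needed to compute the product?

Adjacent pairs: A_1A_2 = 22·3·20 = 1320; A_2A_3 = 3·20·34 = 2040; A_3A_4 = 20·34·39 = 26520.
Length 3: A_1..A_3: k=1: 0+2040+22·3·34=4284; k=2: 1320+0+22·20·34=16280 → min 4284 | A_2..A_4: k=2: 0+26520+3·20·39=28860; k=3: 2040+0+3·34·39=6018 → min 6018.
Length 4: A_1..A_4: k=1: 0+6018+22·3·39=8592; k=2: 1320+26520+22·20·39=45000; k=3: 4284+0+22·34·39=33456 → min 8592.
Optimal order: (A_1 ((A_2 A_3) A_4)) with cost 8592.

8592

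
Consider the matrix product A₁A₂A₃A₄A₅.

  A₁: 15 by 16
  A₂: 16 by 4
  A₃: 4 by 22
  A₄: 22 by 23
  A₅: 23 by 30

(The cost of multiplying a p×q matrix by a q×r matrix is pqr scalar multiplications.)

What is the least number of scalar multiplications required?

7544

Adjacent pairs: A₁A₂ = 15·16·4 = 960; A₂A₃ = 16·4·22 = 1408; A₃A₄ = 4·22·23 = 2024; A₄A₅ = 22·23·30 = 15180.
Length 3: A₁..A₃: k=1: 0+1408+15·16·22=6688; k=2: 960+0+15·4·22=2280 → min 2280 | A₂..A₄: k=2: 0+2024+16·4·23=3496; k=3: 1408+0+16·22·23=9504 → min 3496 | A₃..A₅: k=3: 0+15180+4·22·30=17820; k=4: 2024+0+4·23·30=4784 → min 4784.
Length 4: A₁..A₄: k=1: 0+3496+15·16·23=9016; k=2: 960+2024+15·4·23=4364; k=3: 2280+0+15·22·23=9870 → min 4364 | A₂..A₅: k=2: 0+4784+16·4·30=6704; k=3: 1408+15180+16·22·30=27148; k=4: 3496+0+16·23·30=14536 → min 6704.
Length 5: A₁..A₅: k=1: 0+6704+15·16·30=13904; k=2: 960+4784+15·4·30=7544; k=3: 2280+15180+15·22·30=27360; k=4: 4364+0+15·23·30=14714 → min 7544.
Optimal order: ((A₁A₂)((A₃A₄)A₅)) with cost 7544.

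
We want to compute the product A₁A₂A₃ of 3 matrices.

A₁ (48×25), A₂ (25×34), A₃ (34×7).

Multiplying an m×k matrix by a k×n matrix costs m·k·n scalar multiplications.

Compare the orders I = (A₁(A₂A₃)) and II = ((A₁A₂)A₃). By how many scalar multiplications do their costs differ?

37874

Order I = (A₁(A₂A₃)): (A₂A₃): 25×34 by 34×7 → 25×7, cost 25·34·7 = 5950; (A₁(A₂A₃)): 48×25 by 25×7 → 48×7, cost 48·25·7 = 8400; cumulative 14350. Total 14350.
Order II = ((A₁A₂)A₃): (A₁A₂): 48×25 by 25×34 → 48×34, cost 48·25·34 = 40800; ((A₁A₂)A₃): 48×34 by 34×7 → 48×7, cost 48·34·7 = 11424; cumulative 52224. Total 52224.
Difference: |14350 − 52224| = 37874.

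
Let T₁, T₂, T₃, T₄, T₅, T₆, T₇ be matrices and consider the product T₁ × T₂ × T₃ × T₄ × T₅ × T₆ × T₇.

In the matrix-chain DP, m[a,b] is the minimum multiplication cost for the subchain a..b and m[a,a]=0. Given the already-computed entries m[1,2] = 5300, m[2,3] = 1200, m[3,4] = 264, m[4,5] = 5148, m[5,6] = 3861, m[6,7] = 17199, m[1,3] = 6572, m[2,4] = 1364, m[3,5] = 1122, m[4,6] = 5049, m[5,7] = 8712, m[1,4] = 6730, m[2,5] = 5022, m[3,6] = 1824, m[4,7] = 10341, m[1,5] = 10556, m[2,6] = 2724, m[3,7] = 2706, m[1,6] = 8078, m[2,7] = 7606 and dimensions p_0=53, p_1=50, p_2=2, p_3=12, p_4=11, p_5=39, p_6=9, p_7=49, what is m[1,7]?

m[1,7] = min over k∈[1,6] of m[1,k]+m[k+1,7]+p_{0}·p_k·p_{7}.
k=1: 0 + 7606 + 53·50·49 = 137456; k=2: 5300 + 2706 + 53·2·49 = 13200; k=3: 6572 + 10341 + 53·12·49 = 48077; k=4: 6730 + 8712 + 53·11·49 = 44009; k=5: 10556 + 17199 + 53·39·49 = 129038; k=6: 8078 + 0 + 53·9·49 = 31451.
Minimum: 13200 at k=2.

13200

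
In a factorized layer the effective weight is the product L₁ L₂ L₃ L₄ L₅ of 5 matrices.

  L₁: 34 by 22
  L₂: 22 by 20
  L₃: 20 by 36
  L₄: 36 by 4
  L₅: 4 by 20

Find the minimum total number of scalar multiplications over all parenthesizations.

10352

Adjacent pairs: L₁L₂ = 34·22·20 = 14960; L₂L₃ = 22·20·36 = 15840; L₃L₄ = 20·36·4 = 2880; L₄L₅ = 36·4·20 = 2880.
Length 3: L₁..L₃: k=1: 0+15840+34·22·36=42768; k=2: 14960+0+34·20·36=39440 → min 39440 | L₂..L₄: k=2: 0+2880+22·20·4=4640; k=3: 15840+0+22·36·4=19008 → min 4640 | L₃..L₅: k=3: 0+2880+20·36·20=17280; k=4: 2880+0+20·4·20=4480 → min 4480.
Length 4: L₁..L₄: k=1: 0+4640+34·22·4=7632; k=2: 14960+2880+34·20·4=20560; k=3: 39440+0+34·36·4=44336 → min 7632 | L₂..L₅: k=2: 0+4480+22·20·20=13280; k=3: 15840+2880+22·36·20=34560; k=4: 4640+0+22·4·20=6400 → min 6400.
Length 5: L₁..L₅: k=1: 0+6400+34·22·20=21360; k=2: 14960+4480+34·20·20=33040; k=3: 39440+2880+34·36·20=66800; k=4: 7632+0+34·4·20=10352 → min 10352.
Optimal order: ((L₁ (L₂ (L₃ L₄))) L₅) with cost 10352.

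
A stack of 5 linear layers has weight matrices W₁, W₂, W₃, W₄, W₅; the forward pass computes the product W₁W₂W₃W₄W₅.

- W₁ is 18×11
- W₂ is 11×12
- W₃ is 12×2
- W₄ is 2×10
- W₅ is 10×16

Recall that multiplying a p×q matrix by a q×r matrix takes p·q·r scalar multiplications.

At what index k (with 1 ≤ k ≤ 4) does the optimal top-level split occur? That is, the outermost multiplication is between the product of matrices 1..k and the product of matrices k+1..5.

3

Adjacent pairs: W₁W₂ = 18·11·12 = 2376; W₂W₃ = 11·12·2 = 264; W₃W₄ = 12·2·10 = 240; W₄W₅ = 2·10·16 = 320.
Length 3: W₁..W₃: k=1: 0+264+18·11·2=660; k=2: 2376+0+18·12·2=2808 → min 660 | W₂..W₄: k=2: 0+240+11·12·10=1560; k=3: 264+0+11·2·10=484 → min 484 | W₃..W₅: k=3: 0+320+12·2·16=704; k=4: 240+0+12·10·16=2160 → min 704.
Length 4: W₁..W₄: k=1: 0+484+18·11·10=2464; k=2: 2376+240+18·12·10=4776; k=3: 660+0+18·2·10=1020 → min 1020 | W₂..W₅: k=2: 0+704+11·12·16=2816; k=3: 264+320+11·2·16=936; k=4: 484+0+11·10·16=2244 → min 936.
Top-level splits: k=1: (W₁..W₁)·(W₂..W₅) → 0+936+18·11·16 = 4104; k=2: (W₁..W₂)·(W₃..W₅) → 2376+704+18·12·16 = 6536; k=3: (W₁..W₃)·(W₄..W₅) → 660+320+18·2·16 = 1556; k=4: (W₁..W₄)·(W₅..W₅) → 1020+0+18·10·16 = 3900.
Best split is after W₃, i.e. k = 3.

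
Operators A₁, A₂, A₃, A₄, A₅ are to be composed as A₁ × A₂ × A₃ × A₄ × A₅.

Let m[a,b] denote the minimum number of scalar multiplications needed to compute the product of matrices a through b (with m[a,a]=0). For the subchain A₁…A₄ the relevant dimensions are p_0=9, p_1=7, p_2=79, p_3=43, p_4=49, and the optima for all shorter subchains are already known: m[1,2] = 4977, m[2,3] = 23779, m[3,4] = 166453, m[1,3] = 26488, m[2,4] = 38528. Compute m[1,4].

41615

m[1,4] = min over k∈[1,3] of m[1,k]+m[k+1,4]+p_{0}·p_k·p_{4}.
k=1: 0 + 38528 + 9·7·49 = 41615; k=2: 4977 + 166453 + 9·79·49 = 206269; k=3: 26488 + 0 + 9·43·49 = 45451.
Minimum: 41615 at k=1.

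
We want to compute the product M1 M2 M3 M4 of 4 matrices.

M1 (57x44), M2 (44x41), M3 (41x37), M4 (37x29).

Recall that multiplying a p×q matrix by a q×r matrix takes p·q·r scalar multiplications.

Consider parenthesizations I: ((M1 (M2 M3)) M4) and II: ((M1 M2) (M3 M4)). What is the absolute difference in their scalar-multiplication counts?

6111

Order I = ((M1 (M2 M3)) M4): (M2 M3): 44×41 by 41×37 → 44×37, cost 44·41·37 = 66748; (M1 (M2 M3)): 57×44 by 44×37 → 57×37, cost 57·44·37 = 92796; cumulative 159544; ((M1 (M2 M3)) M4): 57×37 by 37×29 → 57×29, cost 57·37·29 = 61161; cumulative 220705. Total 220705.
Order II = ((M1 M2) (M3 M4)): (M1 M2): 57×44 by 44×41 → 57×41, cost 57·44·41 = 102828; (M3 M4): 41×37 by 37×29 → 41×29, cost 41·37·29 = 43993; ((M1 M2) (M3 M4)): 57×41 by 41×29 → 57×29, cost 57·41·29 = 67773; cumulative 214594. Total 214594.
Difference: |220705 − 214594| = 6111.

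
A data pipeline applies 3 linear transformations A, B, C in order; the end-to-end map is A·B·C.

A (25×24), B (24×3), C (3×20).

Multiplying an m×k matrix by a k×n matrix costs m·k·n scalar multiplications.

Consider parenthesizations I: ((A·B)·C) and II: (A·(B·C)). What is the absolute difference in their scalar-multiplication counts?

10140

Order I = ((A·B)·C): (A·B): 25×24 by 24×3 → 25×3, cost 25·24·3 = 1800; ((A·B)·C): 25×3 by 3×20 → 25×20, cost 25·3·20 = 1500; cumulative 3300. Total 3300.
Order II = (A·(B·C)): (B·C): 24×3 by 3×20 → 24×20, cost 24·3·20 = 1440; (A·(B·C)): 25×24 by 24×20 → 25×20, cost 25·24·20 = 12000; cumulative 13440. Total 13440.
Difference: |3300 − 13440| = 10140.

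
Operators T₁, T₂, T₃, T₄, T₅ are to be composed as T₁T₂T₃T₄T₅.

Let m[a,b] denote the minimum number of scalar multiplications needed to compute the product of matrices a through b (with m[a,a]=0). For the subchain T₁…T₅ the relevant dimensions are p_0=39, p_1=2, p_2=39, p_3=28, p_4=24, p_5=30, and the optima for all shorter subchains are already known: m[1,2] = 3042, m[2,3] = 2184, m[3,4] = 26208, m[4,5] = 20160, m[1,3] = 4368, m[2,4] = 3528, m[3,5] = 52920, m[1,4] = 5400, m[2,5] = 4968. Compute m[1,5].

m[1,5] = min over k∈[1,4] of m[1,k]+m[k+1,5]+p_{0}·p_k·p_{5}.
k=1: 0 + 4968 + 39·2·30 = 7308; k=2: 3042 + 52920 + 39·39·30 = 101592; k=3: 4368 + 20160 + 39·28·30 = 57288; k=4: 5400 + 0 + 39·24·30 = 33480.
Minimum: 7308 at k=1.

7308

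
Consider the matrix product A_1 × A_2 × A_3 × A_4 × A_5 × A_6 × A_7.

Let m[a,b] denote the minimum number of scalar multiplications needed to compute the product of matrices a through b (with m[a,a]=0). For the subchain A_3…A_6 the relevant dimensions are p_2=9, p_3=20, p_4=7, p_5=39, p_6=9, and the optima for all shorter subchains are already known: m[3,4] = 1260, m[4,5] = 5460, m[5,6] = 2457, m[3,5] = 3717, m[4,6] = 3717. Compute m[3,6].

m[3,6] = min over k∈[3,5] of m[3,k]+m[k+1,6]+p_{2}·p_k·p_{6}.
k=3: 0 + 3717 + 9·20·9 = 5337; k=4: 1260 + 2457 + 9·7·9 = 4284; k=5: 3717 + 0 + 9·39·9 = 6876.
Minimum: 4284 at k=4.

4284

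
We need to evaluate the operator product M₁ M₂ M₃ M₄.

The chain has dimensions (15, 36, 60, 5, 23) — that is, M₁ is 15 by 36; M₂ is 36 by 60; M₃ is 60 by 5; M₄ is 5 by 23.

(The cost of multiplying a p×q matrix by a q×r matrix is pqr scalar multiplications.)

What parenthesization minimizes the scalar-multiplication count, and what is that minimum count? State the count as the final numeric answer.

Adjacent pairs: M₁M₂ = 15·36·60 = 32400; M₂M₃ = 36·60·5 = 10800; M₃M₄ = 60·5·23 = 6900.
Length 3: M₁..M₃: k=1: 0+10800+15·36·5=13500; k=2: 32400+0+15·60·5=36900 → min 13500 | M₂..M₄: k=2: 0+6900+36·60·23=56580; k=3: 10800+0+36·5·23=14940 → min 14940.
Length 4: M₁..M₄: k=1: 0+14940+15·36·23=27360; k=2: 32400+6900+15·60·23=60000; k=3: 13500+0+15·5·23=15225 → min 15225.
Optimal parenthesization: ((M₁ (M₂ M₃)) M₄) with cost 15225.

15225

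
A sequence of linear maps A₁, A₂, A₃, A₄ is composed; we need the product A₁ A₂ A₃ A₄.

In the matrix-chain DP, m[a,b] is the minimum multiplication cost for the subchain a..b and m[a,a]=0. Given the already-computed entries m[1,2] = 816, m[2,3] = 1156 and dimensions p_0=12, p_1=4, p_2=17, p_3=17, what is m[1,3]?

m[1,3] = min over k∈[1,2] of m[1,k]+m[k+1,3]+p_{0}·p_k·p_{3}.
k=1: 0 + 1156 + 12·4·17 = 1972; k=2: 816 + 0 + 12·17·17 = 4284.
Minimum: 1972 at k=1.

1972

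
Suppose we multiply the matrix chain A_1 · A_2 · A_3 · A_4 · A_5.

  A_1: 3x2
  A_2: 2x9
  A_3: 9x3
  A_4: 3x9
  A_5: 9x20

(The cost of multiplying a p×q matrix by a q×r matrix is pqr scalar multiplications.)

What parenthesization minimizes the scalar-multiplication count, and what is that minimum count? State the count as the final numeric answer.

Adjacent pairs: A_1A_2 = 3·2·9 = 54; A_2A_3 = 2·9·3 = 54; A_3A_4 = 9·3·9 = 243; A_4A_5 = 3·9·20 = 540.
Length 3: A_1..A_3: k=1: 0+54+3·2·3=72; k=2: 54+0+3·9·3=135 → min 72 | A_2..A_4: k=2: 0+243+2·9·9=405; k=3: 54+0+2·3·9=108 → min 108 | A_3..A_5: k=3: 0+540+9·3·20=1080; k=4: 243+0+9·9·20=1863 → min 1080.
Length 4: A_1..A_4: k=1: 0+108+3·2·9=162; k=2: 54+243+3·9·9=540; k=3: 72+0+3·3·9=153 → min 153 | A_2..A_5: k=2: 0+1080+2·9·20=1440; k=3: 54+540+2·3·20=714; k=4: 108+0+2·9·20=468 → min 468.
Length 5: A_1..A_5: k=1: 0+468+3·2·20=588; k=2: 54+1080+3·9·20=1674; k=3: 72+540+3·3·20=792; k=4: 153+0+3·9·20=693 → min 588.
Optimal parenthesization: (A_1 · (((A_2 · A_3) · A_4) · A_5)) with cost 588.

588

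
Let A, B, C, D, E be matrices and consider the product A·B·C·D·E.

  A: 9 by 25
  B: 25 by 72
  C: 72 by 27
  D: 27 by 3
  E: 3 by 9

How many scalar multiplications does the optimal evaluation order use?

Adjacent pairs: AB = 9·25·72 = 16200; BC = 25·72·27 = 48600; CD = 72·27·3 = 5832; DE = 27·3·9 = 729.
Length 3: A..C: k=1: 0+48600+9·25·27=54675; k=2: 16200+0+9·72·27=33696 → min 33696 | B..D: k=2: 0+5832+25·72·3=11232; k=3: 48600+0+25·27·3=50625 → min 11232 | C..E: k=3: 0+729+72·27·9=18225; k=4: 5832+0+72·3·9=7776 → min 7776.
Length 4: A..D: k=1: 0+11232+9·25·3=11907; k=2: 16200+5832+9·72·3=23976; k=3: 33696+0+9·27·3=34425 → min 11907 | B..E: k=2: 0+7776+25·72·9=23976; k=3: 48600+729+25·27·9=55404; k=4: 11232+0+25·3·9=11907 → min 11907.
Length 5: A..E: k=1: 0+11907+9·25·9=13932; k=2: 16200+7776+9·72·9=29808; k=3: 33696+729+9·27·9=36612; k=4: 11907+0+9·3·9=12150 → min 12150.
Optimal order: ((A·(B·(C·D)))·E) with cost 12150.

12150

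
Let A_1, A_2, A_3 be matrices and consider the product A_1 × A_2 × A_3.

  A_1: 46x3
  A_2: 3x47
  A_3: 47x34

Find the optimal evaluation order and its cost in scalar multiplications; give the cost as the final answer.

(A_1 × (A_2 × A_3)): cost 9486.
((A_1 × A_2) × A_3): cost 79994.
Optimal: (A_1 × (A_2 × A_3)) with cost 9486.

9486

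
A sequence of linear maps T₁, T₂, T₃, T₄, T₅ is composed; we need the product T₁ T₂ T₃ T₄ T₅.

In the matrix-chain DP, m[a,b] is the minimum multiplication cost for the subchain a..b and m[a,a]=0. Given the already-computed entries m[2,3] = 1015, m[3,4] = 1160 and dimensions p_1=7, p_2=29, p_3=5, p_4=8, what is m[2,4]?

m[2,4] = min over k∈[2,3] of m[2,k]+m[k+1,4]+p_{1}·p_k·p_{4}.
k=2: 0 + 1160 + 7·29·8 = 2784; k=3: 1015 + 0 + 7·5·8 = 1295.
Minimum: 1295 at k=3.

1295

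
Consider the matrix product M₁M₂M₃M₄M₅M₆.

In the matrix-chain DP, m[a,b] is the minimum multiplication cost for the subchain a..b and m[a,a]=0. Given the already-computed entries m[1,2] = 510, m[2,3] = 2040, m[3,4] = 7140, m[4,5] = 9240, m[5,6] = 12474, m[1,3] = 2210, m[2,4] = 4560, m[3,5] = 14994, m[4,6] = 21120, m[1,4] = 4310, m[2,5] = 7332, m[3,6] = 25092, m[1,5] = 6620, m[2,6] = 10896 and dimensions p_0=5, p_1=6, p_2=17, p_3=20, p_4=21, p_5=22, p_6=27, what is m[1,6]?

m[1,6] = min over k∈[1,5] of m[1,k]+m[k+1,6]+p_{0}·p_k·p_{6}.
k=1: 0 + 10896 + 5·6·27 = 11706; k=2: 510 + 25092 + 5·17·27 = 27897; k=3: 2210 + 21120 + 5·20·27 = 26030; k=4: 4310 + 12474 + 5·21·27 = 19619; k=5: 6620 + 0 + 5·22·27 = 9590.
Minimum: 9590 at k=5.

9590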